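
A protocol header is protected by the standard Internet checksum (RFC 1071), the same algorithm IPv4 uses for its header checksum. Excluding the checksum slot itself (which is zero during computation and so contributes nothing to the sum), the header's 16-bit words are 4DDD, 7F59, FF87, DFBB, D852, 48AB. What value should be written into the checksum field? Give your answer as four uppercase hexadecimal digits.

3287

One's-complement addition (fold any carry out of bit 15 back into bit 0):
  0x4DDD + 0x7F59 = 0x0CD36
  0xCD36 + 0xFF87 = 0x1CCBD → wrap carry → 0xCCBE
  0xCCBE + 0xDFBB = 0x1AC79 → wrap carry → 0xAC7A
  0xAC7A + 0xD852 = 0x184CC → wrap carry → 0x84CD
  0x84CD + 0x48AB = 0x0CD78
One's-complement sum = 0xCD78.
Checksum = ~0xCD78 & 0xFFFF = 0x3287.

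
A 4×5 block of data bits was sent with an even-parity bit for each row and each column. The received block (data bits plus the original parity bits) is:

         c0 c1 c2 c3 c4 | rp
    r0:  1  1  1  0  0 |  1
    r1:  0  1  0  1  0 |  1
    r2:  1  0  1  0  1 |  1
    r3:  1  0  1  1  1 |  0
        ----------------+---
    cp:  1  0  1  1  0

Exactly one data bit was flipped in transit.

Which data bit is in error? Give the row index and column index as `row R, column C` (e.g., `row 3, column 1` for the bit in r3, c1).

row 1, column 3

Recompute each row's even parity and compare to rp:
  r0: data parity 1, sent rp 1 → ok
  r1: data parity 0, sent rp 1 → mismatch
  r2: data parity 1, sent rp 1 → ok
  r3: data parity 0, sent rp 0 → ok
Recompute each column's even parity and compare to cp:
  c0: data parity 1, sent cp 1 → ok
  c1: data parity 0, sent cp 0 → ok
  c2: data parity 1, sent cp 1 → ok
  c3: data parity 0, sent cp 1 → mismatch
  c4: data parity 0, sent cp 0 → ok
Exactly one row (r1) and one column (c3) fail → the flipped bit is at their intersection.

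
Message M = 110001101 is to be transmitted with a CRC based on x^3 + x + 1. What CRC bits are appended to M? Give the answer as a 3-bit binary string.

Append 3 zeros: 110001101000. Divide by 1011 (XOR where the leading bit is 1):
  pos 0: 1100 XOR 1011 = 0111
  pos 1: 1110 XOR 1011 = 0101
  pos 2: 1011 XOR 1011 = 0000
  pos 6: 1010 XOR 1011 = 0001
Remainder (last 3 bits) = 100. This is the CRC / FCS.

100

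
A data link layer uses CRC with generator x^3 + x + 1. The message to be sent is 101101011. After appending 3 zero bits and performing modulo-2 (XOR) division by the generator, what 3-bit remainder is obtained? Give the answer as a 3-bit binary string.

000

Append 3 zeros: 101101011000. Divide by 1011 (XOR where the leading bit is 1):
  pos 0: 1011 XOR 1011 = 0000
  pos 5: 1011 XOR 1011 = 0000
Remainder (last 3 bits) = 000. This is the CRC / FCS.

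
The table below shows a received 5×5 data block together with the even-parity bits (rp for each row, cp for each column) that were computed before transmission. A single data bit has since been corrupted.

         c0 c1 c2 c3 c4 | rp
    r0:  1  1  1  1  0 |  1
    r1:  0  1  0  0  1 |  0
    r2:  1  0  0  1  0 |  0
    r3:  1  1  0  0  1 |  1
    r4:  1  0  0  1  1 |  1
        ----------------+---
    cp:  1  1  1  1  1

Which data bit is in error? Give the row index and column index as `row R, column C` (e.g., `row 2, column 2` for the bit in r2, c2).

row 0, column 0

Recompute each row's even parity and compare to rp:
  r0: data parity 0, sent rp 1 → mismatch
  r1: data parity 0, sent rp 0 → ok
  r2: data parity 0, sent rp 0 → ok
  r3: data parity 1, sent rp 1 → ok
  r4: data parity 1, sent rp 1 → ok
Recompute each column's even parity and compare to cp:
  c0: data parity 0, sent cp 1 → mismatch
  c1: data parity 1, sent cp 1 → ok
  c2: data parity 1, sent cp 1 → ok
  c3: data parity 1, sent cp 1 → ok
  c4: data parity 1, sent cp 1 → ok
Exactly one row (r0) and one column (c0) fail → the flipped bit is at their intersection.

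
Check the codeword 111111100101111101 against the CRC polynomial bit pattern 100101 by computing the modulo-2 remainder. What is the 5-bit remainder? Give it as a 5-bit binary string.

Modulo-2 division of 111111100101111101 by 100101:
  pos 0: 111111 XOR 100101 = 011010
  pos 1: 110101 XOR 100101 = 010000
  pos 2: 100000 XOR 100101 = 000101
  pos 5: 101010 XOR 100101 = 001111
  pos 7: 111111 XOR 100101 = 011010
  pos 8: 110101 XOR 100101 = 010000
  pos 9: 100001 XOR 100101 = 000100
  pos 12: 100101 XOR 100101 = 000000
Remainder = 00000 (zero — the frame passes the CRC check).

00000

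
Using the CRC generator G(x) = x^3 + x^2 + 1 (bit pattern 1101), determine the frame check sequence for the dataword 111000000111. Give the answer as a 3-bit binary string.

Append 3 zeros: 111000000111000. Divide by 1101 (XOR where the leading bit is 1):
  pos 0: 1110 XOR 1101 = 0011
  pos 2: 1100 XOR 1101 = 0001
  pos 5: 1000 XOR 1101 = 0101
  pos 6: 1011 XOR 1101 = 0110
  pos 7: 1101 XOR 1101 = 0000
  pos 11: 1000 XOR 1101 = 0101
Remainder (last 3 bits) = 101. This is the CRC / FCS.

101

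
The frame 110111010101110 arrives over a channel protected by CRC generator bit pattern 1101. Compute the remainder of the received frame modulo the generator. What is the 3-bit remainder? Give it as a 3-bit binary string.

000

Modulo-2 division of 110111010101110 by 1101:
  pos 0: 1101 XOR 1101 = 0000
  pos 4: 1101 XOR 1101 = 0000
  pos 9: 1011 XOR 1101 = 0110
  pos 10: 1101 XOR 1101 = 0000
Remainder = 000 (zero — the frame passes the CRC check).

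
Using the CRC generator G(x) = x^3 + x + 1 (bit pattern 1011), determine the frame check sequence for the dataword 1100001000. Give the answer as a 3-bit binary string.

100

Append 3 zeros: 1100001000000. Divide by 1011 (XOR where the leading bit is 1):
  pos 0: 1100 XOR 1011 = 0111
  pos 1: 1110 XOR 1011 = 0101
  pos 2: 1010 XOR 1011 = 0001
  pos 5: 1100 XOR 1011 = 0111
  pos 6: 1110 XOR 1011 = 0101
  pos 7: 1010 XOR 1011 = 0001
Remainder (last 3 bits) = 100. This is the CRC / FCS.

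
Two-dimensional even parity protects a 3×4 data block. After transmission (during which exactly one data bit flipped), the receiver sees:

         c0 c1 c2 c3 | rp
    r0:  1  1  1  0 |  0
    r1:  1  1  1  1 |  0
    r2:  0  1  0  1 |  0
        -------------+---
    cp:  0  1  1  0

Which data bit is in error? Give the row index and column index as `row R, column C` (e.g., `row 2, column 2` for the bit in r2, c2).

row 0, column 2

Recompute each row's even parity and compare to rp:
  r0: data parity 1, sent rp 0 → mismatch
  r1: data parity 0, sent rp 0 → ok
  r2: data parity 0, sent rp 0 → ok
Recompute each column's even parity and compare to cp:
  c0: data parity 0, sent cp 0 → ok
  c1: data parity 1, sent cp 1 → ok
  c2: data parity 0, sent cp 1 → mismatch
  c3: data parity 0, sent cp 0 → ok
Exactly one row (r0) and one column (c2) fail → the flipped bit is at their intersection.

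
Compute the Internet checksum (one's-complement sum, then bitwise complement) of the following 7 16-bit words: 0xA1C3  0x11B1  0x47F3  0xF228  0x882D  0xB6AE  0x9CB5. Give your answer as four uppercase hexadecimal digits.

One's-complement addition (fold any carry out of bit 15 back into bit 0):
  0xA1C3 + 0x11B1 = 0x0B374
  0xB374 + 0x47F3 = 0x0FB67
  0xFB67 + 0xF228 = 0x1ED8F → wrap carry → 0xED90
  0xED90 + 0x882D = 0x175BD → wrap carry → 0x75BE
  0x75BE + 0xB6AE = 0x12C6C → wrap carry → 0x2C6D
  0x2C6D + 0x9CB5 = 0x0C922
One's-complement sum = 0xC922.
Checksum = ~0xC922 & 0xFFFF = 0x36DD.

36DD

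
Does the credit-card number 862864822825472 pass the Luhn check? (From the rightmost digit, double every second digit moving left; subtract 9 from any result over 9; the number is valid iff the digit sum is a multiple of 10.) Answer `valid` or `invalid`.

From the right, keep odd positions and double even positions (subtract 9 from any doubled value over 9):
  doubled (positions 2,4,...): 5 1 7 4 8 7 3 → sum 35
  kept (positions 1,3,...): 2 4 2 2 8 6 2 8 → sum 34
Total = 69.
69 mod 10 = 9, so the number is invalid.

invalid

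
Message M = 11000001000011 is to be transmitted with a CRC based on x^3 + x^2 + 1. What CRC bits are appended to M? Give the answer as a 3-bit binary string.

Append 3 zeros: 11000001000011000. Divide by 1101 (XOR where the leading bit is 1):
  pos 0: 1100 XOR 1101 = 0001
  pos 3: 1000 XOR 1101 = 0101
  pos 4: 1011 XOR 1101 = 0110
  pos 5: 1100 XOR 1101 = 0001
  pos 8: 1000 XOR 1101 = 0101
  pos 9: 1011 XOR 1101 = 0110
  pos 10: 1101 XOR 1101 = 0000
Remainder (last 3 bits) = 000. This is the CRC / FCS.

000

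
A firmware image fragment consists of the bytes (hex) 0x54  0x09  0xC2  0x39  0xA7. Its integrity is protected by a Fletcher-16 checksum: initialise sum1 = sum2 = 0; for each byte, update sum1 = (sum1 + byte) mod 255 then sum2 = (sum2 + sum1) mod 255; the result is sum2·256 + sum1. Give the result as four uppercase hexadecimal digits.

2C01

Running sums (mod 255):
  after byte 0 (0x54): sum1=84, sum2=84
  after byte 1 (0x09): sum1=93, sum2=177
  after byte 2 (0xC2): sum1=32, sum2=209
  after byte 3 (0x39): sum1=89, sum2=43
  after byte 4 (0xA7): sum1=1, sum2=44
Checksum = sum2·256 + sum1 = 44·256 + 1 = 11265 = 0x2C01.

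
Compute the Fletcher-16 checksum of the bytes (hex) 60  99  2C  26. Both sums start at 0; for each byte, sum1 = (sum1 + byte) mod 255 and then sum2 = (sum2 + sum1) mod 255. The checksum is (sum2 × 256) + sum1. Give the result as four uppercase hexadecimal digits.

CC4C

Running sums (mod 255):
  after byte 0 (60): sum1=96, sum2=96
  after byte 1 (99): sum1=249, sum2=90
  after byte 2 (2C): sum1=38, sum2=128
  after byte 3 (26): sum1=76, sum2=204
Checksum = sum2·256 + sum1 = 204·256 + 76 = 52300 = 0xCC4C.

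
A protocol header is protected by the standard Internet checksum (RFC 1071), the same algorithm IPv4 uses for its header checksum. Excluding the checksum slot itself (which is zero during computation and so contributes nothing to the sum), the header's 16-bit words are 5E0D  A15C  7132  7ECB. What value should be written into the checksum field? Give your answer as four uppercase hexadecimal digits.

One's-complement addition (fold any carry out of bit 15 back into bit 0):
  0x5E0D + 0xA15C = 0x0FF69
  0xFF69 + 0x7132 = 0x1709B → wrap carry → 0x709C
  0x709C + 0x7ECB = 0x0EF67
One's-complement sum = 0xEF67.
Checksum = ~0xEF67 & 0xFFFF = 0x1098.

1098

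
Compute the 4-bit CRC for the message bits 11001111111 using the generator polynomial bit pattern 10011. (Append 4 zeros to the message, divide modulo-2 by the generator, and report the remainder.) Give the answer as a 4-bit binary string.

Append 4 zeros: 110011111110000. Divide by 10011 (XOR where the leading bit is 1):
  pos 0: 11001 XOR 10011 = 01010
  pos 1: 10101 XOR 10011 = 00110
  pos 3: 11011 XOR 10011 = 01000
  pos 4: 10001 XOR 10011 = 00010
  pos 7: 10110 XOR 10011 = 00101
  pos 9: 10100 XOR 10011 = 00111
Remainder (last 4 bits) = 1110. This is the CRC / FCS.

1110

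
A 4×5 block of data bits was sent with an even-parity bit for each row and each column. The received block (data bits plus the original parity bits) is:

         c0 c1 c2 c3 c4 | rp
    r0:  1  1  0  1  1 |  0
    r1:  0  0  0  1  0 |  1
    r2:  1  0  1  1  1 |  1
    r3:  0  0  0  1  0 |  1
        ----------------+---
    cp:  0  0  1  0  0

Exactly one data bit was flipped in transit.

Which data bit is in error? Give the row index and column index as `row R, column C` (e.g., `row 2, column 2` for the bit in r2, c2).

row 2, column 1

Recompute each row's even parity and compare to rp:
  r0: data parity 0, sent rp 0 → ok
  r1: data parity 1, sent rp 1 → ok
  r2: data parity 0, sent rp 1 → mismatch
  r3: data parity 1, sent rp 1 → ok
Recompute each column's even parity and compare to cp:
  c0: data parity 0, sent cp 0 → ok
  c1: data parity 1, sent cp 0 → mismatch
  c2: data parity 1, sent cp 1 → ok
  c3: data parity 0, sent cp 0 → ok
  c4: data parity 0, sent cp 0 → ok
Exactly one row (r2) and one column (c1) fail → the flipped bit is at their intersection.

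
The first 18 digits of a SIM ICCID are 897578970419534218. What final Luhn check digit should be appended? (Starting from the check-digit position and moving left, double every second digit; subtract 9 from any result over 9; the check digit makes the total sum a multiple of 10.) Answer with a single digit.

Partial digits right→left: 8 1 2 4 3 5 9 1 4 0 7 9 8 7 5 7 9 8
Double every second digit counting from the check-digit position (so the 1st, 3rd, 5th, ... of the partial from the right).
  doubled (with −9 where >9): 7 4 6 9 8 5 7 1 9 → sum 56
  kept as-is: 1 4 5 1 0 9 7 7 8 → sum 42
Total = 56 + 42 = 98.
Check digit = (10 − (98 mod 10)) mod 10 = 2.

2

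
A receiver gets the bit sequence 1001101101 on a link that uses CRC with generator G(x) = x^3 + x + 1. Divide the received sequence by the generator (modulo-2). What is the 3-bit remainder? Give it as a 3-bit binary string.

Modulo-2 division of 1001101101 by 1011:
  pos 0: 1001 XOR 1011 = 0010
  pos 2: 1010 XOR 1011 = 0001
  pos 5: 1110 XOR 1011 = 0101
  pos 6: 1011 XOR 1011 = 0000
Remainder = 000 (zero — the frame passes the CRC check).

000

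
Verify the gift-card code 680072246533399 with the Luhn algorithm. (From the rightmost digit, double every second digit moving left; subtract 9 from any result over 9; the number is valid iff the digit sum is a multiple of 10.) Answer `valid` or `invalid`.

From the right, keep odd positions and double even positions (subtract 9 from any doubled value over 9):
  doubled (positions 2,4,...): 9 6 1 8 4 0 7 → sum 35
  kept (positions 1,3,...): 9 3 3 6 2 7 0 6 → sum 36
Total = 71.
71 mod 10 = 1, so the number is invalid.

invalid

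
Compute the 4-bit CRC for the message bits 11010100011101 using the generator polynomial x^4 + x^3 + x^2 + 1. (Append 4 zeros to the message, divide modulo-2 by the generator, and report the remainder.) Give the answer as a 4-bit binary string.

1010

Append 4 zeros: 110101000111010000. Divide by 11101 (XOR where the leading bit is 1):
  pos 0: 11010 XOR 11101 = 00111
  pos 2: 11110 XOR 11101 = 00011
  pos 5: 11001 XOR 11101 = 00100
  pos 7: 10011 XOR 11101 = 01110
  pos 8: 11100 XOR 11101 = 00001
  pos 12: 11000 XOR 11101 = 00101
Remainder (last 4 bits) = 1010. This is the CRC / FCS.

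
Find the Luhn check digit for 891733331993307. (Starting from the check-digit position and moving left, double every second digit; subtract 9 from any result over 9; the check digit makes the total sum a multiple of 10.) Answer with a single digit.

3

Partial digits right→left: 7 0 3 3 9 9 1 3 3 3 3 7 1 9 8
Double every second digit counting from the check-digit position (so the 1st, 3rd, 5th, ... of the partial from the right).
  doubled (with −9 where >9): 5 6 9 2 6 6 2 7 → sum 43
  kept as-is: 0 3 9 3 3 7 9 → sum 34
Total = 43 + 34 = 77.
Check digit = (10 − (77 mod 10)) mod 10 = 3.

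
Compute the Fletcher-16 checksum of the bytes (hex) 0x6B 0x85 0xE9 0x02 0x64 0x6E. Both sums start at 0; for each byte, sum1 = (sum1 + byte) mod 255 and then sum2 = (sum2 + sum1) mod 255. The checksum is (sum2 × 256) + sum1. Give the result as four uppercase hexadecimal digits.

Running sums (mod 255):
  after byte 0 (0x6B): sum1=107, sum2=107
  after byte 1 (0x85): sum1=240, sum2=92
  after byte 2 (0xE9): sum1=218, sum2=55
  after byte 3 (0x02): sum1=220, sum2=20
  after byte 4 (0x64): sum1=65, sum2=85
  after byte 5 (0x6E): sum1=175, sum2=5
Checksum = sum2·256 + sum1 = 5·256 + 175 = 1455 = 0x05AF.

05AF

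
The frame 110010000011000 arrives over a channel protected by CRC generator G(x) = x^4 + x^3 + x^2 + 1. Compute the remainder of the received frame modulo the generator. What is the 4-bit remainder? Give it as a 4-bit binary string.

Modulo-2 division of 110010000011000 by 11101:
  pos 0: 11001 XOR 11101 = 00100
  pos 2: 10000 XOR 11101 = 01101
  pos 3: 11010 XOR 11101 = 00111
  pos 5: 11100 XOR 11101 = 00001
  pos 9: 11100 XOR 11101 = 00001
Remainder = 0010 (nonzero — an error is detected).

0010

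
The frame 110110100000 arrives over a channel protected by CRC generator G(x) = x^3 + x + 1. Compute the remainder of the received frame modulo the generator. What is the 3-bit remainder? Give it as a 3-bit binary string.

001

Modulo-2 division of 110110100000 by 1011:
  pos 0: 1101 XOR 1011 = 0110
  pos 1: 1101 XOR 1011 = 0110
  pos 2: 1100 XOR 1011 = 0111
  pos 3: 1111 XOR 1011 = 0100
  pos 4: 1000 XOR 1011 = 0011
  pos 6: 1100 XOR 1011 = 0111
  pos 7: 1110 XOR 1011 = 0101
  pos 8: 1010 XOR 1011 = 0001
Remainder = 001 (nonzero — an error is detected).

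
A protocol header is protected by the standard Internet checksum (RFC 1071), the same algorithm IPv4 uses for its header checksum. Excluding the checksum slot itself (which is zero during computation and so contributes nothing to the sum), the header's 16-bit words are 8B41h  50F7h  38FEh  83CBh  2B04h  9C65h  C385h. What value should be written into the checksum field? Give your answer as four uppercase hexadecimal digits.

DC0D

One's-complement addition (fold any carry out of bit 15 back into bit 0):
  0x8B41 + 0x50F7 = 0x0DC38
  0xDC38 + 0x38FE = 0x11536 → wrap carry → 0x1537
  0x1537 + 0x83CB = 0x09902
  0x9902 + 0x2B04 = 0x0C406
  0xC406 + 0x9C65 = 0x1606B → wrap carry → 0x606C
  0x606C + 0xC385 = 0x123F1 → wrap carry → 0x23F2
One's-complement sum = 0x23F2.
Checksum = ~0x23F2 & 0xFFFF = 0xDC0D.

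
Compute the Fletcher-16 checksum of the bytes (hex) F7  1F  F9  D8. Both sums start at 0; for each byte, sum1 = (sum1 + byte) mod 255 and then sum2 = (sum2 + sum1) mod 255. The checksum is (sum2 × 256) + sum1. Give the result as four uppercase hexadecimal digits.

Running sums (mod 255):
  after byte 0 (F7): sum1=247, sum2=247
  after byte 1 (1F): sum1=23, sum2=15
  after byte 2 (F9): sum1=17, sum2=32
  after byte 3 (D8): sum1=233, sum2=10
Checksum = sum2·256 + sum1 = 10·256 + 233 = 2793 = 0x0AE9.

0AE9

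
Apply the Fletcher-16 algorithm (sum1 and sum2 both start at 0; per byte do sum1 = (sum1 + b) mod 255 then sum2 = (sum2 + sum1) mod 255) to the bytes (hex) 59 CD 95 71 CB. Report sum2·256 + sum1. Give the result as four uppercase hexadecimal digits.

Running sums (mod 255):
  after byte 0 (59): sum1=89, sum2=89
  after byte 1 (CD): sum1=39, sum2=128
  after byte 2 (95): sum1=188, sum2=61
  after byte 3 (71): sum1=46, sum2=107
  after byte 4 (CB): sum1=249, sum2=101
Checksum = sum2·256 + sum1 = 101·256 + 249 = 26105 = 0x65F9.

65F9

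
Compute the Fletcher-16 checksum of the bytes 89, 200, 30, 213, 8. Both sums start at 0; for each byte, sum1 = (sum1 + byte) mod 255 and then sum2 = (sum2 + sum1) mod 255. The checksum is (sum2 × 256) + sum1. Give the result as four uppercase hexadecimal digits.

Running sums (mod 255):
  after byte 0 (89): sum1=89, sum2=89
  after byte 1 (200): sum1=34, sum2=123
  after byte 2 (30): sum1=64, sum2=187
  after byte 3 (213): sum1=22, sum2=209
  after byte 4 (8): sum1=30, sum2=239
Checksum = sum2·256 + sum1 = 239·256 + 30 = 61214 = 0xEF1E.

EF1E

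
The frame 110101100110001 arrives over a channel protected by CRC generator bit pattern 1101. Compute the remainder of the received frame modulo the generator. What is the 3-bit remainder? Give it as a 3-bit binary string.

Modulo-2 division of 110101100110001 by 1101:
  pos 0: 1101 XOR 1101 = 0000
  pos 5: 1100 XOR 1101 = 0001
  pos 8: 1110 XOR 1101 = 0011
  pos 10: 1100 XOR 1101 = 0001
Remainder = 011 (nonzero — an error is detected).

011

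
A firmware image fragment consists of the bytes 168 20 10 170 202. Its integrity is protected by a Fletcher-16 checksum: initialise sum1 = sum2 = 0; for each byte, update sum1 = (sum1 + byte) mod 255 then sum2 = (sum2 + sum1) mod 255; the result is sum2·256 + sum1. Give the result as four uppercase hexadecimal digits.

D93C

Running sums (mod 255):
  after byte 0 (168): sum1=168, sum2=168
  after byte 1 (20): sum1=188, sum2=101
  after byte 2 (10): sum1=198, sum2=44
  after byte 3 (170): sum1=113, sum2=157
  after byte 4 (202): sum1=60, sum2=217
Checksum = sum2·256 + sum1 = 217·256 + 60 = 55612 = 0xD93C.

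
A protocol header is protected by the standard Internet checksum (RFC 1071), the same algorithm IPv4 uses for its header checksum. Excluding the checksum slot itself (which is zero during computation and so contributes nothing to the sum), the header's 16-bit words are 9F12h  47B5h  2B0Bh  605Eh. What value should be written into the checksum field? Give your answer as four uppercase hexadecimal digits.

8DCE

One's-complement addition (fold any carry out of bit 15 back into bit 0):
  0x9F12 + 0x47B5 = 0x0E6C7
  0xE6C7 + 0x2B0B = 0x111D2 → wrap carry → 0x11D3
  0x11D3 + 0x605E = 0x07231
One's-complement sum = 0x7231.
Checksum = ~0x7231 & 0xFFFF = 0x8DCE.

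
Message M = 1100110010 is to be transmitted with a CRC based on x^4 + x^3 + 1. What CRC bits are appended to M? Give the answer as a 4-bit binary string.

Append 4 zeros: 11001100100000. Divide by 11001 (XOR where the leading bit is 1):
  pos 0: 11001 XOR 11001 = 00000
  pos 5: 10010 XOR 11001 = 01011
  pos 6: 10110 XOR 11001 = 01111
  pos 7: 11110 XOR 11001 = 00111
  pos 9: 11100 XOR 11001 = 00101
Remainder (last 4 bits) = 0101. This is the CRC / FCS.

0101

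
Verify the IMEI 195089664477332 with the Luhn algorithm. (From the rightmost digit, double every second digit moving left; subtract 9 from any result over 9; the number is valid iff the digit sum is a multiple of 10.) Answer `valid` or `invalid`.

invalid

From the right, keep odd positions and double even positions (subtract 9 from any doubled value over 9):
  doubled (positions 2,4,...): 6 5 8 3 9 0 9 → sum 40
  kept (positions 1,3,...): 2 3 7 4 6 8 5 1 → sum 36
Total = 76.
76 mod 10 = 6, so the number is invalid.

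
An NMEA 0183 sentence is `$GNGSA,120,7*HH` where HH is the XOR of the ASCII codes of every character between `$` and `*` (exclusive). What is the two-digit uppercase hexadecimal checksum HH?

58

XOR the ASCII codes of the payload characters:
  'G' = 0x47 → acc = 0x47
  'N' = 0x4E → acc = 0x09
  'G' = 0x47 → acc = 0x4E
  'S' = 0x53 → acc = 0x1D
  'A' = 0x41 → acc = 0x5C
  ',' = 0x2C → acc = 0x70
  '1' = 0x31 → acc = 0x41
  '2' = 0x32 → acc = 0x73
  '0' = 0x30 → acc = 0x43
  ',' = 0x2C → acc = 0x6F
  '7' = 0x37 → acc = 0x58
Checksum = 0x58.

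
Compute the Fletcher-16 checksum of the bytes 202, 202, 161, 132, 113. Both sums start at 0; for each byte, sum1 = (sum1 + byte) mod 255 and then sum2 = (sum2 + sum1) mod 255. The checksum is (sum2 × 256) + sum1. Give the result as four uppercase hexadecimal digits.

Running sums (mod 255):
  after byte 0 (202): sum1=202, sum2=202
  after byte 1 (202): sum1=149, sum2=96
  after byte 2 (161): sum1=55, sum2=151
  after byte 3 (132): sum1=187, sum2=83
  after byte 4 (113): sum1=45, sum2=128
Checksum = sum2·256 + sum1 = 128·256 + 45 = 32813 = 0x802D.

802D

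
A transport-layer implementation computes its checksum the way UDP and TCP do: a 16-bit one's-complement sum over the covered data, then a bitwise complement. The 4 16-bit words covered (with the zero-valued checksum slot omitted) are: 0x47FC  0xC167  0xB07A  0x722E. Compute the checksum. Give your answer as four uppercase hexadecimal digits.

One's-complement addition (fold any carry out of bit 15 back into bit 0):
  0x47FC + 0xC167 = 0x10963 → wrap carry → 0x0964
  0x0964 + 0xB07A = 0x0B9DE
  0xB9DE + 0x722E = 0x12C0C → wrap carry → 0x2C0D
One's-complement sum = 0x2C0D.
Checksum = ~0x2C0D & 0xFFFF = 0xD3F2.

D3F2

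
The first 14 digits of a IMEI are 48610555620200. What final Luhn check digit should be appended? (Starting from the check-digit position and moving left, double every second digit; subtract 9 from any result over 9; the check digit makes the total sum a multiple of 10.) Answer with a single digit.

0

Partial digits right→left: 0 0 2 0 2 6 5 5 5 0 1 6 8 4
Double every second digit counting from the check-digit position (so the 1st, 3rd, 5th, ... of the partial from the right).
  doubled (with −9 where >9): 0 4 4 1 1 2 7 → sum 19
  kept as-is: 0 0 6 5 0 6 4 → sum 21
Total = 19 + 21 = 40.
Check digit = (10 − (40 mod 10)) mod 10 = 0.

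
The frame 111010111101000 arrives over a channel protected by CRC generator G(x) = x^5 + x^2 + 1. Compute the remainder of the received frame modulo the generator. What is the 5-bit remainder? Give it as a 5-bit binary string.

Modulo-2 division of 111010111101000 by 100101:
  pos 0: 111010 XOR 100101 = 011111
  pos 1: 111111 XOR 100101 = 011010
  pos 2: 110101 XOR 100101 = 010000
  pos 3: 100001 XOR 100101 = 000100
  pos 6: 100101 XOR 100101 = 000000
Remainder = 00000 (zero — the frame passes the CRC check).

00000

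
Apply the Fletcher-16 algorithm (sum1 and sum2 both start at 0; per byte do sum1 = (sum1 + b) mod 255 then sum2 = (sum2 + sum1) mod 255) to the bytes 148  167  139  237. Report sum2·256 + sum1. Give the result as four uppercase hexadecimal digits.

Running sums (mod 255):
  after byte 0 (148): sum1=148, sum2=148
  after byte 1 (167): sum1=60, sum2=208
  after byte 2 (139): sum1=199, sum2=152
  after byte 3 (237): sum1=181, sum2=78
Checksum = sum2·256 + sum1 = 78·256 + 181 = 20149 = 0x4EB5.

4EB5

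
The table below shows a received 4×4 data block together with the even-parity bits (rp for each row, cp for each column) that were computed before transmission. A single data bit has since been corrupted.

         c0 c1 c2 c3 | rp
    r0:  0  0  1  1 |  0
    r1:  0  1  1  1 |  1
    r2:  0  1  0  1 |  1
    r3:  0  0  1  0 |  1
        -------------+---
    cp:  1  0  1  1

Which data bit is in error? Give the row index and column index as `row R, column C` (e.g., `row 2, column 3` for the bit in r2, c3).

Recompute each row's even parity and compare to rp:
  r0: data parity 0, sent rp 0 → ok
  r1: data parity 1, sent rp 1 → ok
  r2: data parity 0, sent rp 1 → mismatch
  r3: data parity 1, sent rp 1 → ok
Recompute each column's even parity and compare to cp:
  c0: data parity 0, sent cp 1 → mismatch
  c1: data parity 0, sent cp 0 → ok
  c2: data parity 1, sent cp 1 → ok
  c3: data parity 1, sent cp 1 → ok
Exactly one row (r2) and one column (c0) fail → the flipped bit is at their intersection.

row 2, column 0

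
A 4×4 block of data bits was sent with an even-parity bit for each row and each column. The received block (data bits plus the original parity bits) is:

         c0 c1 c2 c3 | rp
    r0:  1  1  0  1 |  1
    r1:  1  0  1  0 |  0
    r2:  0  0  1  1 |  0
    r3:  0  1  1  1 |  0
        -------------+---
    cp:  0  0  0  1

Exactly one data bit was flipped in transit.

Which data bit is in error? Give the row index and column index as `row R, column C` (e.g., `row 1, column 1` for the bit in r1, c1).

Recompute each row's even parity and compare to rp:
  r0: data parity 1, sent rp 1 → ok
  r1: data parity 0, sent rp 0 → ok
  r2: data parity 0, sent rp 0 → ok
  r3: data parity 1, sent rp 0 → mismatch
Recompute each column's even parity and compare to cp:
  c0: data parity 0, sent cp 0 → ok
  c1: data parity 0, sent cp 0 → ok
  c2: data parity 1, sent cp 0 → mismatch
  c3: data parity 1, sent cp 1 → ok
Exactly one row (r3) and one column (c2) fail → the flipped bit is at their intersection.

row 3, column 2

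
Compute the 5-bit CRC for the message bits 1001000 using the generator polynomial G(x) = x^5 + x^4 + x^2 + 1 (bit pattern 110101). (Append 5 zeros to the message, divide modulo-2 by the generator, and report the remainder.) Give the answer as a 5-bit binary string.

Append 5 zeros: 100100000000. Divide by 110101 (XOR where the leading bit is 1):
  pos 0: 100100 XOR 110101 = 010001
  pos 1: 100010 XOR 110101 = 010111
  pos 2: 101110 XOR 110101 = 011011
  pos 3: 110110 XOR 110101 = 000011
Remainder (last 5 bits) = 11000. This is the CRC / FCS.

11000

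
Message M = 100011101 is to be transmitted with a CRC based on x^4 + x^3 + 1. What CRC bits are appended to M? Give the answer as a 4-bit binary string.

1100

Append 4 zeros: 1000111010000. Divide by 11001 (XOR where the leading bit is 1):
  pos 0: 10001 XOR 11001 = 01000
  pos 1: 10001 XOR 11001 = 01000
  pos 2: 10001 XOR 11001 = 01000
  pos 3: 10000 XOR 11001 = 01001
  pos 4: 10011 XOR 11001 = 01010
  pos 5: 10100 XOR 11001 = 01101
  pos 6: 11010 XOR 11001 = 00011
Remainder (last 4 bits) = 1100. This is the CRC / FCS.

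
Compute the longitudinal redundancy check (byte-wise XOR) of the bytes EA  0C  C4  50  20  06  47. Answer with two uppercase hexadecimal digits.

13

XOR the bytes together:
  start with 0xEA
  0xEA ⊕ 0x0C = 0xE6
  0xE6 ⊕ 0xC4 = 0x22
  0x22 ⊕ 0x50 = 0x72
  0x72 ⊕ 0x20 = 0x52
  0x52 ⊕ 0x06 = 0x54
  0x54 ⊕ 0x47 = 0x13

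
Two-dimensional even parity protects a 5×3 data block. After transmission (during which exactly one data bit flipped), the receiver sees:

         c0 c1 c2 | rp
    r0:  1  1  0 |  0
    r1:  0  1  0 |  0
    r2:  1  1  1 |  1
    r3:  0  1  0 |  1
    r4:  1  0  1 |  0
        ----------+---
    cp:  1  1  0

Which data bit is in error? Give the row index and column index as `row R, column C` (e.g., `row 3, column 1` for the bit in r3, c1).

row 1, column 1

Recompute each row's even parity and compare to rp:
  r0: data parity 0, sent rp 0 → ok
  r1: data parity 1, sent rp 0 → mismatch
  r2: data parity 1, sent rp 1 → ok
  r3: data parity 1, sent rp 1 → ok
  r4: data parity 0, sent rp 0 → ok
Recompute each column's even parity and compare to cp:
  c0: data parity 1, sent cp 1 → ok
  c1: data parity 0, sent cp 1 → mismatch
  c2: data parity 0, sent cp 0 → ok
Exactly one row (r1) and one column (c1) fail → the flipped bit is at their intersection.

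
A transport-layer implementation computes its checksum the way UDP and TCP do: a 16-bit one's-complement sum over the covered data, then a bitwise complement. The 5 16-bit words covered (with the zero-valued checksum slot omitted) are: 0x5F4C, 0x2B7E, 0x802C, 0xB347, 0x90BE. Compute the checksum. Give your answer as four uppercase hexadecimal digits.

B102

One's-complement addition (fold any carry out of bit 15 back into bit 0):
  0x5F4C + 0x2B7E = 0x08ACA
  0x8ACA + 0x802C = 0x10AF6 → wrap carry → 0x0AF7
  0x0AF7 + 0xB347 = 0x0BE3E
  0xBE3E + 0x90BE = 0x14EFC → wrap carry → 0x4EFD
One's-complement sum = 0x4EFD.
Checksum = ~0x4EFD & 0xFFFF = 0xB102.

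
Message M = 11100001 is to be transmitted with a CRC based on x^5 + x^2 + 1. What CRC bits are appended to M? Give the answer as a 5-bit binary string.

Append 5 zeros: 1110000100000. Divide by 100101 (XOR where the leading bit is 1):
  pos 0: 111000 XOR 100101 = 011101
  pos 1: 111010 XOR 100101 = 011111
  pos 2: 111111 XOR 100101 = 011010
  pos 3: 110100 XOR 100101 = 010001
  pos 4: 100010 XOR 100101 = 000111
  pos 7: 111000 XOR 100101 = 011101
Remainder (last 5 bits) = 11101. This is the CRC / FCS.

11101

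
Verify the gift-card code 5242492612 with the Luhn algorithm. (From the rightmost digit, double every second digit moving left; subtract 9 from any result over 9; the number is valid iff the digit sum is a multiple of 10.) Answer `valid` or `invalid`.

From the right, keep odd positions and double even positions (subtract 9 from any doubled value over 9):
  doubled (positions 2,4,...): 2 4 8 8 1 → sum 23
  kept (positions 1,3,...): 2 6 9 2 2 → sum 21
Total = 44.
44 mod 10 = 4, so the number is invalid.

invalid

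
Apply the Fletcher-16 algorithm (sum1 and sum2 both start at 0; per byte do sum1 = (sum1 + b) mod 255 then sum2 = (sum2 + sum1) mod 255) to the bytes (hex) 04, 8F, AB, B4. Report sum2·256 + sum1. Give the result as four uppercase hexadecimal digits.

CAF3

Running sums (mod 255):
  after byte 0 (04): sum1=4, sum2=4
  after byte 1 (8F): sum1=147, sum2=151
  after byte 2 (AB): sum1=63, sum2=214
  after byte 3 (B4): sum1=243, sum2=202
Checksum = sum2·256 + sum1 = 202·256 + 243 = 51955 = 0xCAF3.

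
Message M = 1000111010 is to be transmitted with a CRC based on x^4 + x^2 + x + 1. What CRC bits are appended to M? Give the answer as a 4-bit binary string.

0010

Append 4 zeros: 10001110100000. Divide by 10111 (XOR where the leading bit is 1):
  pos 0: 10001 XOR 10111 = 00110
  pos 2: 11011 XOR 10111 = 01100
  pos 3: 11000 XOR 10111 = 01111
  pos 4: 11111 XOR 10111 = 01000
  pos 5: 10000 XOR 10111 = 00111
  pos 7: 11100 XOR 10111 = 01011
  pos 8: 10110 XOR 10111 = 00001
Remainder (last 4 bits) = 0010. This is the CRC / FCS.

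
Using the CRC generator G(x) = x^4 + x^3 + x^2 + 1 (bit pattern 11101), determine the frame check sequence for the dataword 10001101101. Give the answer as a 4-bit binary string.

1111

Append 4 zeros: 100011011010000. Divide by 11101 (XOR where the leading bit is 1):
  pos 0: 10001 XOR 11101 = 01100
  pos 1: 11001 XOR 11101 = 00100
  pos 3: 10001 XOR 11101 = 01100
  pos 4: 11001 XOR 11101 = 00100
  pos 6: 10001 XOR 11101 = 01100
  pos 7: 11000 XOR 11101 = 00101
  pos 9: 10100 XOR 11101 = 01001
  pos 10: 10010 XOR 11101 = 01111
Remainder (last 4 bits) = 1111. This is the CRC / FCS.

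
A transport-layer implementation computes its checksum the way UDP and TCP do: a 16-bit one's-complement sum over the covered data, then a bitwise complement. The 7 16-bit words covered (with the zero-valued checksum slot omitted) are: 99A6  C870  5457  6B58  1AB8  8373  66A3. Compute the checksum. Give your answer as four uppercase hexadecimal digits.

D969

One's-complement addition (fold any carry out of bit 15 back into bit 0):
  0x99A6 + 0xC870 = 0x16216 → wrap carry → 0x6217
  0x6217 + 0x5457 = 0x0B66E
  0xB66E + 0x6B58 = 0x121C6 → wrap carry → 0x21C7
  0x21C7 + 0x1AB8 = 0x03C7F
  0x3C7F + 0x8373 = 0x0BFF2
  0xBFF2 + 0x66A3 = 0x12695 → wrap carry → 0x2696
One's-complement sum = 0x2696.
Checksum = ~0x2696 & 0xFFFF = 0xD969.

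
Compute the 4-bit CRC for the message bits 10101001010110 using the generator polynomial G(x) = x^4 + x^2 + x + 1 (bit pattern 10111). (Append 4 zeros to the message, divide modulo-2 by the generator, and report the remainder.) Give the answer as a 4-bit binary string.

1110

Append 4 zeros: 101010010101100000. Divide by 10111 (XOR where the leading bit is 1):
  pos 0: 10101 XOR 10111 = 00010
  pos 3: 10001 XOR 10111 = 00110
  pos 5: 11001 XOR 10111 = 01110
  pos 6: 11100 XOR 10111 = 01011
  pos 7: 10111 XOR 10111 = 00000
  pos 12: 10000 XOR 10111 = 00111
Remainder (last 4 bits) = 1110. This is the CRC / FCS.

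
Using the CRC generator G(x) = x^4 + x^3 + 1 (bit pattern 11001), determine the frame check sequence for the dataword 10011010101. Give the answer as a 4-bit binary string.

0011

Append 4 zeros: 100110101010000. Divide by 11001 (XOR where the leading bit is 1):
  pos 0: 10011 XOR 11001 = 01010
  pos 1: 10100 XOR 11001 = 01101
  pos 2: 11011 XOR 11001 = 00010
  pos 5: 10010 XOR 11001 = 01011
  pos 6: 10111 XOR 11001 = 01110
  pos 7: 11100 XOR 11001 = 00101
  pos 9: 10100 XOR 11001 = 01101
  pos 10: 11010 XOR 11001 = 00011
Remainder (last 4 bits) = 0011. This is the CRC / FCS.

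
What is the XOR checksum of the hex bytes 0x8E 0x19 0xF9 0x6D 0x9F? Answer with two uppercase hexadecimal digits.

9C

XOR the bytes together:
  start with 0x8E
  0x8E ⊕ 0x19 = 0x97
  0x97 ⊕ 0xF9 = 0x6E
  0x6E ⊕ 0x6D = 0x03
  0x03 ⊕ 0x9F = 0x9C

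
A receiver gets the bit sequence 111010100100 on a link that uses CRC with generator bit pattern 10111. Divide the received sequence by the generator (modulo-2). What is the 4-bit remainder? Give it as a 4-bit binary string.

0000

Modulo-2 division of 111010100100 by 10111:
  pos 0: 11101 XOR 10111 = 01010
  pos 1: 10100 XOR 10111 = 00011
  pos 4: 11100 XOR 10111 = 01011
  pos 5: 10111 XOR 10111 = 00000
Remainder = 0000 (zero — the frame passes the CRC check).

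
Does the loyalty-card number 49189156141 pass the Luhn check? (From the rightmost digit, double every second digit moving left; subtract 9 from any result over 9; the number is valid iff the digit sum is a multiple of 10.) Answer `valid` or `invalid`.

valid

From the right, keep odd positions and double even positions (subtract 9 from any doubled value over 9):
  doubled (positions 2,4,...): 8 3 2 7 9 → sum 29
  kept (positions 1,3,...): 1 1 5 9 1 4 → sum 21
Total = 50.
50 mod 10 = 0, so the number is valid.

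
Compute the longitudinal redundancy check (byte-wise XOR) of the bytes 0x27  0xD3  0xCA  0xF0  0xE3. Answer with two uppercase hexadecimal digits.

XOR the bytes together:
  start with 0x27
  0x27 ⊕ 0xD3 = 0xF4
  0xF4 ⊕ 0xCA = 0x3E
  0x3E ⊕ 0xF0 = 0xCE
  0xCE ⊕ 0xE3 = 0x2D

2D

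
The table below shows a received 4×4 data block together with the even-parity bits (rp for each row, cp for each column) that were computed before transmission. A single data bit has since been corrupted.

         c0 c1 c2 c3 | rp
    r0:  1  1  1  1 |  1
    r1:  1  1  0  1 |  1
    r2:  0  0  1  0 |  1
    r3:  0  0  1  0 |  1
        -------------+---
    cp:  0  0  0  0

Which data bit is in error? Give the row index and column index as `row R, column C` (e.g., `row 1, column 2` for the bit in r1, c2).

Recompute each row's even parity and compare to rp:
  r0: data parity 0, sent rp 1 → mismatch
  r1: data parity 1, sent rp 1 → ok
  r2: data parity 1, sent rp 1 → ok
  r3: data parity 1, sent rp 1 → ok
Recompute each column's even parity and compare to cp:
  c0: data parity 0, sent cp 0 → ok
  c1: data parity 0, sent cp 0 → ok
  c2: data parity 1, sent cp 0 → mismatch
  c3: data parity 0, sent cp 0 → ok
Exactly one row (r0) and one column (c2) fail → the flipped bit is at their intersection.

row 0, column 2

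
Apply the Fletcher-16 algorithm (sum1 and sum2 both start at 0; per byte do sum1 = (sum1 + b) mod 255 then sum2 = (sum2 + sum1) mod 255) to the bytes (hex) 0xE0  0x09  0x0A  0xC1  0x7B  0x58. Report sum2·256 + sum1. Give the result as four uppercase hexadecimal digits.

2F89

Running sums (mod 255):
  after byte 0 (0xE0): sum1=224, sum2=224
  after byte 1 (0x09): sum1=233, sum2=202
  after byte 2 (0x0A): sum1=243, sum2=190
  after byte 3 (0xC1): sum1=181, sum2=116
  after byte 4 (0x7B): sum1=49, sum2=165
  after byte 5 (0x58): sum1=137, sum2=47
Checksum = sum2·256 + sum1 = 47·256 + 137 = 12169 = 0x2F89.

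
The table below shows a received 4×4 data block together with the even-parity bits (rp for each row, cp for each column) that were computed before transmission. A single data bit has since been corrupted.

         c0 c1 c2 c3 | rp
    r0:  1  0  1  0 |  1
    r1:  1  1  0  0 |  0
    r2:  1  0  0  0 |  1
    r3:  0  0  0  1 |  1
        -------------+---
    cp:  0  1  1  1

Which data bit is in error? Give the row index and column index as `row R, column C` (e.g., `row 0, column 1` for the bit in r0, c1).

Recompute each row's even parity and compare to rp:
  r0: data parity 0, sent rp 1 → mismatch
  r1: data parity 0, sent rp 0 → ok
  r2: data parity 1, sent rp 1 → ok
  r3: data parity 1, sent rp 1 → ok
Recompute each column's even parity and compare to cp:
  c0: data parity 1, sent cp 0 → mismatch
  c1: data parity 1, sent cp 1 → ok
  c2: data parity 1, sent cp 1 → ok
  c3: data parity 1, sent cp 1 → ok
Exactly one row (r0) and one column (c0) fail → the flipped bit is at their intersection.

row 0, column 0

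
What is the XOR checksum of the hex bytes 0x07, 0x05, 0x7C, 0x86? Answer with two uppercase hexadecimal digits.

XOR the bytes together:
  start with 0x07
  0x07 ⊕ 0x05 = 0x02
  0x02 ⊕ 0x7C = 0x7E
  0x7E ⊕ 0x86 = 0xF8

F8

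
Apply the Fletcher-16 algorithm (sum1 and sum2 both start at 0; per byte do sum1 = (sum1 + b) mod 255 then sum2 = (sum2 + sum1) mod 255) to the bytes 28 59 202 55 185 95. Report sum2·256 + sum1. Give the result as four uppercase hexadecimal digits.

Running sums (mod 255):
  after byte 0 (28): sum1=28, sum2=28
  after byte 1 (59): sum1=87, sum2=115
  after byte 2 (202): sum1=34, sum2=149
  after byte 3 (55): sum1=89, sum2=238
  after byte 4 (185): sum1=19, sum2=2
  after byte 5 (95): sum1=114, sum2=116
Checksum = sum2·256 + sum1 = 116·256 + 114 = 29810 = 0x7472.

7472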